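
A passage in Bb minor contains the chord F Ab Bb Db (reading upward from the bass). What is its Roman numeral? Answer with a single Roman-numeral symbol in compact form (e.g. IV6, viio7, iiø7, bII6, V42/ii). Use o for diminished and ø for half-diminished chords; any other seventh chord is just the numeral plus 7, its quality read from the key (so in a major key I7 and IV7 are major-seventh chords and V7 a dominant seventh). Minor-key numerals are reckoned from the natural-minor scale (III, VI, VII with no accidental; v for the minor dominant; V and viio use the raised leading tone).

Stacked in thirds the chord is Bb-Db-F-Ab: a minor seventh chord on Bb.
In Bb minor, Bb is the tonic; the diatonic minor seventh chord there is i7.
With F in the bass the chord is in second inversion, so the figured bass is 43.

i43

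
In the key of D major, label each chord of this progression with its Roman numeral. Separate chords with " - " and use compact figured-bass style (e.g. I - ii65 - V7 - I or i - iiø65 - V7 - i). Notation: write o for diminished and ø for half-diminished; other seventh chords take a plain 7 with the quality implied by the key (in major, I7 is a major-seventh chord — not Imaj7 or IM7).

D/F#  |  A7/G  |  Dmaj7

I6 - V42 - I7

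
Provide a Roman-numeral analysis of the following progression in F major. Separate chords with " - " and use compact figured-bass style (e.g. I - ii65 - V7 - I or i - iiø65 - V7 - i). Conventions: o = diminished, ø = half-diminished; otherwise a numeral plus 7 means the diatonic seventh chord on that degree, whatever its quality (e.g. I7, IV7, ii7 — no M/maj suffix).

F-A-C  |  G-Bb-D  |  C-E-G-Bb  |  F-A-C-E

I - ii - V7 - I7

F-A-C has root F, degree 1 in F major, so I.
G-Bb-D: root G is the supertonic; minor triad there is ii.
C-E-G-Bb: dominant seventh chord on C = scale degree 5 → V7.
F-A-C-E has root F, degree 1 in F major, so I7.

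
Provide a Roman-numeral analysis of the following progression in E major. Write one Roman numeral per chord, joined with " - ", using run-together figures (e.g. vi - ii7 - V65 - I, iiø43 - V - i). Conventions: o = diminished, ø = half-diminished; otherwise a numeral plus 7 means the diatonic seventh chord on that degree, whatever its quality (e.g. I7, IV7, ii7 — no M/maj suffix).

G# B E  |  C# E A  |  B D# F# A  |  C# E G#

I6 - IV6 - V7 - vi

G#-B-E: root E is the tonic; major triad there is I6.
C#-E-A: root A is the subdominant; major triad there is IV6.
B-D#-F#-A: dominant seventh chord on B = scale degree 5 → V7.
C#-E-G#: root C# is the submediant; minor triad there is vi.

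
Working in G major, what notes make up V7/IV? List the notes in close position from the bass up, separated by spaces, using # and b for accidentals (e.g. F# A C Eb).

V7/IV is a secondary dominant — the dominant seventh of IV. IV in G major is C, so the applied chord's root is G, a perfect fifth above.
Building a dominant seventh chord on G gives G-B-D-F.

G B D F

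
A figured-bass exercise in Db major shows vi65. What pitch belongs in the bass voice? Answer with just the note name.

Db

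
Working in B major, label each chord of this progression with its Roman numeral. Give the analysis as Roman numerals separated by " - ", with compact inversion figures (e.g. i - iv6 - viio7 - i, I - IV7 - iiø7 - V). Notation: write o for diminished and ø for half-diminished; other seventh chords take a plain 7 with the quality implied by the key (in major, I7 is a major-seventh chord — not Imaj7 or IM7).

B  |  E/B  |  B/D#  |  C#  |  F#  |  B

I - IV64 - I6 - V/V - V - I

B: root B is the tonic; major triad there is I.
E/B has root E, degree 4 in B major, so IV64.
B/D#: major triad on B = scale degree 1 → I6.
C#: a major triad on C#, the applied dominant of V → V/V.
F#: major triad on F# = scale degree 5 → V.
B: root B is the tonic; major triad there is I.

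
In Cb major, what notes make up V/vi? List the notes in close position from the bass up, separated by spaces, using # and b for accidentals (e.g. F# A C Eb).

V/vi is a secondary dominant — the dominant triad of vi. vi in Cb major is Ab, so the applied chord's root is Eb, a perfect fifth above.
Building a major triad on Eb gives Eb-G-Bb.

Eb G Bb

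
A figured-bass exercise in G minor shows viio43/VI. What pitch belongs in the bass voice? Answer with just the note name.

Ab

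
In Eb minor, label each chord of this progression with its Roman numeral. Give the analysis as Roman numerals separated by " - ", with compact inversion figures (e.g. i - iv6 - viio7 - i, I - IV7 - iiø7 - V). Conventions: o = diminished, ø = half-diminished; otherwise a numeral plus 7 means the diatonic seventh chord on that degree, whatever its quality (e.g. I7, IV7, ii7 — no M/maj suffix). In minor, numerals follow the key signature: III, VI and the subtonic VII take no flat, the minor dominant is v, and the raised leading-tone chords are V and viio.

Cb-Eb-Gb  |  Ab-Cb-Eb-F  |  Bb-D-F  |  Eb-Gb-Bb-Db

VI - iiø65 - V - i7

Cb-Eb-Gb: root Cb is the submediant; major triad there is VI.
Ab-Cb-Eb-F: half-diminished seventh chord on F = scale degree 2 → iiø65.
Bb-D-F: major triad on Bb = scale degree 5 → V.
Eb-Gb-Bb-Db: root Eb is the tonic; minor seventh chord there is i7.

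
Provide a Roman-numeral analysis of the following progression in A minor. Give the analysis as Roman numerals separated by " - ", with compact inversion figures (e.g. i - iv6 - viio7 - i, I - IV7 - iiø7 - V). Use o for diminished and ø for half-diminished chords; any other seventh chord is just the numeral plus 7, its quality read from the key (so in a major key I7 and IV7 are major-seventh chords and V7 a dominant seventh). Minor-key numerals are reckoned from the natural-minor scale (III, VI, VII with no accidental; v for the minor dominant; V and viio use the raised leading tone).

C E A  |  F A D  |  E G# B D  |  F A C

i6 - iv6 - V7 - VI

C-E-A: root A is the tonic; minor triad there is i6.
F-A-D: root D is the subdominant; minor triad there is iv6.
E-G#-B-D: dominant seventh chord on E = scale degree 5 → V7.
F-A-C: root F is the submediant; major triad there is VI.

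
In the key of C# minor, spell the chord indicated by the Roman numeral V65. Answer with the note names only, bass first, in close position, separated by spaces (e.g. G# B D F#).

In C# minor, the dominant is G#. The dominant is major (leading tone raised), so V is a dominant seventh chord.
Stacking thirds from G# gives G#-B#-D#-F#.
The figured bass 65 indicates first inversion, placing the third (B#) in the bass: B#-D#-F#-G#.

B# D# F# G#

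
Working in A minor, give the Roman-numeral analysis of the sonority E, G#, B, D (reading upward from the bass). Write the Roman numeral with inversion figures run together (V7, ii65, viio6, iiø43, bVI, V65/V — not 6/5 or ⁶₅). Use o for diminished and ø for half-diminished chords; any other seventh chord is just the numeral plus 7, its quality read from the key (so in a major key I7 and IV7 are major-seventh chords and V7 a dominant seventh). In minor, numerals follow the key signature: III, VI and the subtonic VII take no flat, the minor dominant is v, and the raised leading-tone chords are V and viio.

V7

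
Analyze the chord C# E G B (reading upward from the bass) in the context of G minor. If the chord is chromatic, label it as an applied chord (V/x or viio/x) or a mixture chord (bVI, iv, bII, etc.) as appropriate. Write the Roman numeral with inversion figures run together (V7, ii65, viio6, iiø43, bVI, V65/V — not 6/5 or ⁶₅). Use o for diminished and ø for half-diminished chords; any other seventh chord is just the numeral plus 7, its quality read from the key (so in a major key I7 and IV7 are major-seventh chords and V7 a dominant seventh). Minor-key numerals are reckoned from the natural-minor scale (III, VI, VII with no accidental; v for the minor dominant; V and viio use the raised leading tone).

viiø7/V

Stacked in thirds the chord is C#-E-G-B: a half-diminished seventh chord on C#.
C# sits a half step below D (V in G minor); a diminished chord there is the applied leading-tone chord of V.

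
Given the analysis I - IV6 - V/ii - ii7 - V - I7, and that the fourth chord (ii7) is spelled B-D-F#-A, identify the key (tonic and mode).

A major

The anchor chord is a minor seventh chord on B, labeled ii7.
If B is scale degree 2 and the mode makes that degree carry a minor seventh chord, the tonic is A and the mode is major.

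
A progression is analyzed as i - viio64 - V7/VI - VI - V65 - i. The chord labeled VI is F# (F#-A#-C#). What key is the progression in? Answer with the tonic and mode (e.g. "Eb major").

A# minor

VI is given as F#-A#-C# — a major triad with root F#.
Counting down 5 scale steps from F# places the tonic on A#; a major triad on degree 6 is diatonic only in minor.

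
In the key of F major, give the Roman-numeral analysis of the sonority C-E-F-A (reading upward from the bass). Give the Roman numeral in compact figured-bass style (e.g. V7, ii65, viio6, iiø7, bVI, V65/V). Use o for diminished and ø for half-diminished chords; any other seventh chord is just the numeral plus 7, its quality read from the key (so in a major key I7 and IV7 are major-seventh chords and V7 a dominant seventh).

I43

The pitches F-A-C-E form a major seventh chord rooted on F.
F is scale degree 1 in F major, and a major seventh chord on that degree is written I7.
With C in the bass the chord is in second inversion, so the figured bass is 43.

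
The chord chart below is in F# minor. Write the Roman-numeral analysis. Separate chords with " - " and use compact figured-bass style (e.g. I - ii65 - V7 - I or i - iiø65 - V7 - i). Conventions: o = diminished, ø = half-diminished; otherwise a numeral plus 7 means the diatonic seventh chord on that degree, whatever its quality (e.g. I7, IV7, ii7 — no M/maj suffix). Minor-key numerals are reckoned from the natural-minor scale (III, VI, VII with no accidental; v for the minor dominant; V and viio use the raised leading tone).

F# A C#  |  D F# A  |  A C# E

F#-A-C#: minor triad on F# = scale degree 1 → i.
D-F#-A: root D is the submediant; major triad there is VI.
A-C#-E: major triad on A = scale degree 3 → III.

i - VI - III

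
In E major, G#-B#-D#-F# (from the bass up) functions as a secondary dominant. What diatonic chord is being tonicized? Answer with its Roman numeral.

The chord is a dominant seventh chord on G#.
A dominant resolves down a perfect fifth: G# → C#. In E major, C# is scale degree 6, i.e. vi.

vi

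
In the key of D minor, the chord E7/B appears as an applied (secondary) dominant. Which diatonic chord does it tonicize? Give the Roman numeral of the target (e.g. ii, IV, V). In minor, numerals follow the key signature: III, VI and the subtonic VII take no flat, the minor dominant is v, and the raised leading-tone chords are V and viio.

The chord is a dominant seventh chord on E.
A dominant resolves down a perfect fifth: E → A. In D minor, A is scale degree 5, i.e. V.

V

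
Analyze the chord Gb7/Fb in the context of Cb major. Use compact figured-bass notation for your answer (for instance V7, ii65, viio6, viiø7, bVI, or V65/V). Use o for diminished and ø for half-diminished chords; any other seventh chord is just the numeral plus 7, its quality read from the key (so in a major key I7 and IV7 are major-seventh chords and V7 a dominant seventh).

V42

Stacked in thirds the chord is Gb-Bb-Db-Fb: a dominant seventh chord on Gb.
In Cb major, Gb is the dominant; the diatonic dominant seventh chord there is V7.
With Fb in the bass the chord is in third inversion, so the figured bass is 42.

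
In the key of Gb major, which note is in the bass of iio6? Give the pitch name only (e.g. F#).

iio in Gb major has root Ab; the chord is Ab-Cb-Ebb.
The figure 6 means first inversion — the third is in the bass.

Cb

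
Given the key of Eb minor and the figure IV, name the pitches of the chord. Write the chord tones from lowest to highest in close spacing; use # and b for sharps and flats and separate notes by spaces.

IV is the major subdominant, borrowed from the parallel major. In Eb minor that root is Ab.
So the chord is Ab-C-Eb, a major triad.

Ab C Eb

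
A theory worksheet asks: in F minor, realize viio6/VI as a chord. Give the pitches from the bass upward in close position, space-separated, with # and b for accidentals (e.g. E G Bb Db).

Eb Gb C

The slash marks an applied leading-tone chord: viio of VI. In F minor, VI is Db, so the leading tone to it is C, a half step below.
Building a diminished triad on C gives C-Eb-Gb.
The figured bass 6 indicates first inversion, placing the third (Eb) in the bass: Eb-Gb-C.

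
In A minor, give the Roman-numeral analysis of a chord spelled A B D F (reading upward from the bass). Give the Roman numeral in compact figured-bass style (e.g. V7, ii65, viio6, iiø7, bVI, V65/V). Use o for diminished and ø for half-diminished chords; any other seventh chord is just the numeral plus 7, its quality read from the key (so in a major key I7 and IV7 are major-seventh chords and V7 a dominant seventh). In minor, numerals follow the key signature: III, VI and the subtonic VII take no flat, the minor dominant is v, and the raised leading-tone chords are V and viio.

Stacked in thirds the chord is B-D-F-A: a half-diminished seventh chord on B.
B is scale degree 2 in A minor, and a half-diminished seventh chord on that degree is written iiø7.
With A in the bass the chord is in third inversion, so the figured bass is 42.

iiø42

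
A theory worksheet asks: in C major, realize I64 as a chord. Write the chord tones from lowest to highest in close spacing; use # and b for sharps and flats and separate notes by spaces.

G C E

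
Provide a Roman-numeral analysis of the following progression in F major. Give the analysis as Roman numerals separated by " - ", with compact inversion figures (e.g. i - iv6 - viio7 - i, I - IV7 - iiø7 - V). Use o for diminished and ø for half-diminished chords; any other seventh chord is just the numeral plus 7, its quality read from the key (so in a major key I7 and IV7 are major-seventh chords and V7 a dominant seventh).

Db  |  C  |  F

bVI - V - I

Db: Db with this quality isn't in the key; it's bVI, borrowed from the parallel minor.
C: root C is the dominant; major triad there is V.
F has root F, degree 1 in F major, so I.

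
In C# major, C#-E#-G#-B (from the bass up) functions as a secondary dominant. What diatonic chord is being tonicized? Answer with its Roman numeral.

The chord is a dominant seventh chord on C#.
A dominant resolves down a perfect fifth: C# → F#. In C# major, F# is scale degree 4, i.e. IV.

IV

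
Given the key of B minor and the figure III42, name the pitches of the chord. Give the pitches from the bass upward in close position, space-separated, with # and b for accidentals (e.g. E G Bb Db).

C# D F# A

In B minor, the third degree is D, and the diatonic chord built there is a major seventh chord.
That chord is spelled D-F#-A-C#.
The figured bass 42 indicates third inversion, placing the seventh (C#) in the bass: C#-D-F#-A.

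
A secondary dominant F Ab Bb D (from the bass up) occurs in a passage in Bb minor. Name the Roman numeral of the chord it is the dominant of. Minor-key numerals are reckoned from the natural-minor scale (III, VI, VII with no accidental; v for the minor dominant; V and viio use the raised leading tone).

iv

The chord is a dominant seventh chord on Bb.
A dominant resolves down a perfect fifth: Bb → Eb. In Bb minor, Eb is scale degree 4, i.e. iv.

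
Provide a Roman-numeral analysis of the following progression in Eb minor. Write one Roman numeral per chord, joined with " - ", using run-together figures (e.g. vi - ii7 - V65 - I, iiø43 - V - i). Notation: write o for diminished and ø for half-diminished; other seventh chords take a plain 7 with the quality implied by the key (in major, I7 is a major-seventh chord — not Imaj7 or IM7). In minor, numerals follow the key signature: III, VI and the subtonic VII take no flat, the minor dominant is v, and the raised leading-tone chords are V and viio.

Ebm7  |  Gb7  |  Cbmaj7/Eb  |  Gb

Ebm7: root Eb is the tonic; minor seventh chord there is i7.
Gb7 is the secondary dominant of VI (dominant seventh chord on Gb): V7/VI.
Cbmaj7/Eb has root Cb, degree 6 in Eb minor, so VI65.
Gb has root Gb, degree 3 in Eb minor, so III.

i7 - V7/VI - VI65 - III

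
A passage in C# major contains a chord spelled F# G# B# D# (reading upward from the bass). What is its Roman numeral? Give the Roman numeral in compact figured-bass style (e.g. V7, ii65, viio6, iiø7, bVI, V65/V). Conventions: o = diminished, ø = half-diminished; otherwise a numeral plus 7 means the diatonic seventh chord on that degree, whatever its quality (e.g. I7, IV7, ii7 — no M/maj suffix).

V42

Stacked in thirds the chord is G#-B#-D#-F#: a dominant seventh chord on G#.
In C# major, G# is the dominant; the diatonic dominant seventh chord there is V7.
With F# in the bass the chord is in third inversion, so the figured bass is 42.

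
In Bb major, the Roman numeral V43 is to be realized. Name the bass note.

C

V in Bb major has root F; the chord is F-A-C-Eb.
The figure 43 means second inversion — the fifth is in the bass.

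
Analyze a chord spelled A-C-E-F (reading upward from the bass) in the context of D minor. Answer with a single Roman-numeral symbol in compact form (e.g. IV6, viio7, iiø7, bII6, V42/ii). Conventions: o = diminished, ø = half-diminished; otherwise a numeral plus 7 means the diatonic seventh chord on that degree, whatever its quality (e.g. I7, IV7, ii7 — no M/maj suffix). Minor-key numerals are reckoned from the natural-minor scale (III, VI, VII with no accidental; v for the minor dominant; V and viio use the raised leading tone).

The pitches F-A-C-E form a major seventh chord rooted on F.
In D minor, F is the mediant; the diatonic major seventh chord there is III7.
With A in the bass the chord is in first inversion, so the figured bass is 65.

III65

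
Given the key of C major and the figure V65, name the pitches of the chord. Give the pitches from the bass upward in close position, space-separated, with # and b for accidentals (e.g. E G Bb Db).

B D F G

The numeral's case and figure indicate a dominant seventh chord. In C major its root, the fifth degree, is G.
Stacking thirds from G gives G-B-D-F.
With the 65 figure the chord is in first inversion; from the bass B upward in close position it reads B-D-F-G.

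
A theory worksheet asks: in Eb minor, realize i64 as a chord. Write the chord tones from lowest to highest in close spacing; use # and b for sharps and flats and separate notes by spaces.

Bb Eb Gb

In Eb minor, the tonic is Eb, and the diatonic chord built there is a minor triad.
That chord is spelled Eb-Gb-Bb.
With the 64 figure the chord is in second inversion; from the bass Bb upward in close position it reads Bb-Eb-Gb.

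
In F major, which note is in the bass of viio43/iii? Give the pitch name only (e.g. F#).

The applied chord viio43/iii is rooted on G#: G#-B-D-F.
The figure 43 means second inversion — the fifth is in the bass.

D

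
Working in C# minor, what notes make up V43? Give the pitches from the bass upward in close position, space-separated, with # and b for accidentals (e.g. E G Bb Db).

D# F# G# B#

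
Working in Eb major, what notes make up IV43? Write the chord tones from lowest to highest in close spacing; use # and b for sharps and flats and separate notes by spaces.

The numeral's case and figure indicate a major seventh chord. In Eb major its root, the fourth degree, is Ab.
Stacking thirds from Ab gives Ab-C-Eb-G.
The figured bass 43 indicates second inversion, placing the fifth (Eb) in the bass: Eb-G-Ab-C.

Eb G Ab C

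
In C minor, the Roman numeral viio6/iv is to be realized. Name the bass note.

G

The applied chord viio6/iv is rooted on E: E-G-Bb.
The figure 6 means first inversion — the third is in the bass.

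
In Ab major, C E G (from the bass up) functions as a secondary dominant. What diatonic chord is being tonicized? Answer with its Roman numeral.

The chord is a major triad on C.
A dominant resolves down a perfect fifth: C → F. In Ab major, F is scale degree 6, i.e. vi.

vi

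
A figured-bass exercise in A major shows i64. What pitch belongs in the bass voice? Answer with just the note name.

E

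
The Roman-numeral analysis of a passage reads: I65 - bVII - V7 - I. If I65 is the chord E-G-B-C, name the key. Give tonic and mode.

C major

I65 is given as E-G-B-C — a major seventh chord with root C.
If C is scale degree 1 and the mode makes that degree carry a major seventh chord, the tonic is C and the mode is major.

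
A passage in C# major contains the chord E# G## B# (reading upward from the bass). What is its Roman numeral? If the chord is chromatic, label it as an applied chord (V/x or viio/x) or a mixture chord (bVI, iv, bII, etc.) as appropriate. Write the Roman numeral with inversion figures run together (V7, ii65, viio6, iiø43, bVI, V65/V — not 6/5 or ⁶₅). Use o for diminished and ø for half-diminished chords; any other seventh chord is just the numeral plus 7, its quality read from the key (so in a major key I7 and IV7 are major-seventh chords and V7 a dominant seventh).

Stacked in thirds the chord is E#-G##-B#: a major triad on E#.
E# is not a diatonic chord root with this quality in C# major, but it lies a perfect fifth above A# (vi), so the chord functions as an applied dominant of vi.

V/vi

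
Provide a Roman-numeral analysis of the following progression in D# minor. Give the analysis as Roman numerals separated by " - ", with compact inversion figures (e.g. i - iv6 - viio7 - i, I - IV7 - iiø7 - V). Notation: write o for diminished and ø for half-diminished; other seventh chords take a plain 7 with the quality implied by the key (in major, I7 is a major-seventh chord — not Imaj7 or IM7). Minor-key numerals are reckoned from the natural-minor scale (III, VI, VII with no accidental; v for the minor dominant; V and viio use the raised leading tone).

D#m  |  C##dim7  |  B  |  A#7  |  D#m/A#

D#m: minor triad on D# = scale degree 1 → i.
C##dim7: fully diminished seventh chord on C## = scale degree 7 → viio7.
B: major triad on B = scale degree 6 → VI.
A#7: root A# is the dominant; dominant seventh chord there is V7.
D#m/A#: minor triad on D# = scale degree 1 → i64.

i - viio7 - VI - V7 - i64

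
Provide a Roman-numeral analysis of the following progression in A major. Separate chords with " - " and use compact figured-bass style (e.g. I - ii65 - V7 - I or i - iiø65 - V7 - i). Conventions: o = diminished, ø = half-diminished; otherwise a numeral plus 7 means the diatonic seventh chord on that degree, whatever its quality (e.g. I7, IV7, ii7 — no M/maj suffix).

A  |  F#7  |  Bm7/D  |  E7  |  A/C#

I - V7/ii - ii65 - V7 - I6

A has root A, degree 1 in A major, so I.
F#7: a dominant seventh chord on F#, the applied dominant of ii → V7/ii.
Bm7/D has root B, degree 2 in A major, so ii65.
E7: root E is the dominant; dominant seventh chord there is V7.
A/C#: root A is the tonic; major triad there is I6.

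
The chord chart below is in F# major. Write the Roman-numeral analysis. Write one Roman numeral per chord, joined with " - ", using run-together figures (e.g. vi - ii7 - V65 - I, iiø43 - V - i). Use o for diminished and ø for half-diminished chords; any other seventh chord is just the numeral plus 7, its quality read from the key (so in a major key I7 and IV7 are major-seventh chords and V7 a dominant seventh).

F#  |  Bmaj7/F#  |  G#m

F#: root F# is the tonic; major triad there is I.
Bmaj7/F# has root B, degree 4 in F# major, so IV43.
G#m: minor triad on G# = scale degree 2 → ii.

I - IV43 - ii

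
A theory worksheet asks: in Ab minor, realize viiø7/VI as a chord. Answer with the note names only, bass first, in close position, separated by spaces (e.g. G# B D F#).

viiø7/VI is a secondary leading-tone chord. The target VI is Fb in Ab minor; the applied chord is rooted a semitone below, on Eb.
Building a half-diminished seventh chord on Eb gives Eb-Gb-Bbb-Db.

Eb Gb Bbb Db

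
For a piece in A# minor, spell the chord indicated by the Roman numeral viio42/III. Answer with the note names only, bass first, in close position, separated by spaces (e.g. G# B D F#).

A B# D# F#

viio42/III is a secondary leading-tone chord. The target III is C# in A# minor; the applied chord is rooted a semitone below, on B#.
Building a fully diminished seventh chord on B# gives B#-D#-F#-A.
The figured bass 42 indicates third inversion, placing the seventh (A) in the bass: A-B#-D#-F#.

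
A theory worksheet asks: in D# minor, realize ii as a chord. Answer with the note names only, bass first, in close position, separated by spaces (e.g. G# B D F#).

ii is the minor supertonic, borrowed from the parallel major (the Dorian ii). In D# minor that root is E#.
So the chord is E#-G#-B#, a minor triad.

E# G# B#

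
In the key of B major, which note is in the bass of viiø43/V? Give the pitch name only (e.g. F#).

The applied chord viiø43/V is rooted on E#: E#-G#-B-D#.
The figure 43 means second inversion — the fifth is in the bass.

B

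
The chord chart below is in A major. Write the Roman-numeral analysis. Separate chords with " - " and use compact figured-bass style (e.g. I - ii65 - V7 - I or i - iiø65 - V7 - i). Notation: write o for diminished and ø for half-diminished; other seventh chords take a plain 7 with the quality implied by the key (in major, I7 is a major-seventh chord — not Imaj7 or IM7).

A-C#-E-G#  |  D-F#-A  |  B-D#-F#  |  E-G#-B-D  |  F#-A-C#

I7 - IV - V/V - V7 - vi

A-C#-E-G#: root A is the tonic; major seventh chord there is I7.
D-F#-A: root D is the subdominant; major triad there is IV.
B-D#-F#: chromatic; B is V of V, so V/V.
E-G#-B-D has root E, degree 5 in A major, so V7.
F#-A-C#: minor triad on F# = scale degree 6 → vi.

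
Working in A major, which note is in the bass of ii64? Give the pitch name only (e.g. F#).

F#

ii in A major has root B; the chord is B-D-F#.
The figure 64 means second inversion — the fifth is in the bass.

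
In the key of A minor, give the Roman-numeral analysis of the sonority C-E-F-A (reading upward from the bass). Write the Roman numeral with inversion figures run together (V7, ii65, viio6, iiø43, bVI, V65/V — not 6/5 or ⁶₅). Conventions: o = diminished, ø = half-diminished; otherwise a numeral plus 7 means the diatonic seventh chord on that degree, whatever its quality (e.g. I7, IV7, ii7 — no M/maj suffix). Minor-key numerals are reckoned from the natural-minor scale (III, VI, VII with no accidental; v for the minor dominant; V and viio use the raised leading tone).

VI43

Stacked in thirds the chord is F-A-C-E: a major seventh chord on F.
F is scale degree 6 in A minor, and a major seventh chord on that degree is written VI7.
With C in the bass the chord is in second inversion, so the figured bass is 43.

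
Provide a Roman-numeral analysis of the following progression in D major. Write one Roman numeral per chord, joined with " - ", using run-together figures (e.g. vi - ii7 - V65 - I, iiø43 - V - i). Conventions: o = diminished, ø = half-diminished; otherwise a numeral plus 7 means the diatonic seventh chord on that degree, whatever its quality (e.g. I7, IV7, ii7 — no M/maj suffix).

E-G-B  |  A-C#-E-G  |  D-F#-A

E-G-B: root E is the supertonic; minor triad there is ii.
A-C#-E-G has root A, degree 5 in D major, so V7.
D-F#-A has root D, degree 1 in D major, so I.

ii - V7 - I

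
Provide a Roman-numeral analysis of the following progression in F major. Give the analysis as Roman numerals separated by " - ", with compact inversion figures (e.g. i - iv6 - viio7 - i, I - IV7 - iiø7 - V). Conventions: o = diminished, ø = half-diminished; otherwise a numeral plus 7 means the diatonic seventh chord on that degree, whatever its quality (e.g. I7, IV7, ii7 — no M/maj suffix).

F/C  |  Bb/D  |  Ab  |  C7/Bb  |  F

F/C has root F, degree 1 in F major, so I64.
Bb/D: major triad on Bb = scale degree 4 → IV6.
Ab: major triad on Ab — chromatic; bIII (borrowed from the parallel minor).
C7/Bb has root C, degree 5 in F major, so V42.
F: root F is the tonic; major triad there is I.

I64 - IV6 - bIII - V42 - I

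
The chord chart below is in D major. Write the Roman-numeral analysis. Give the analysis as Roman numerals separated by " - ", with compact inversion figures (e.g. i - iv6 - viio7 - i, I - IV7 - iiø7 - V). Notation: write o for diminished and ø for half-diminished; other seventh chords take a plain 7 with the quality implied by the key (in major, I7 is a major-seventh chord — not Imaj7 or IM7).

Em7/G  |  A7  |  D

ii65 - V7 - I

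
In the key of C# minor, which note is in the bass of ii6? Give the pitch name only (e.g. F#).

F#

ii in C# minor has root D#; the chord is D#-F#-A#.
The figure 6 means first inversion — the third is in the bass.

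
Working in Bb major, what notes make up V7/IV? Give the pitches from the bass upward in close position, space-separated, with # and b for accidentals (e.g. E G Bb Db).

Bb D F Ab

V7/IV is a secondary dominant — the dominant seventh of IV. IV in Bb major is Eb, so the applied chord's root is Bb, a perfect fifth above.
Building a dominant seventh chord on Bb gives Bb-D-F-Ab.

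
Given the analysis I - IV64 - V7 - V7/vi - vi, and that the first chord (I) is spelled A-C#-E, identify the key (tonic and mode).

A major

The anchor chord is a major triad on A, labeled I.
If A is scale degree 1 and the mode makes that degree carry a major triad, the tonic is A and the mode is major.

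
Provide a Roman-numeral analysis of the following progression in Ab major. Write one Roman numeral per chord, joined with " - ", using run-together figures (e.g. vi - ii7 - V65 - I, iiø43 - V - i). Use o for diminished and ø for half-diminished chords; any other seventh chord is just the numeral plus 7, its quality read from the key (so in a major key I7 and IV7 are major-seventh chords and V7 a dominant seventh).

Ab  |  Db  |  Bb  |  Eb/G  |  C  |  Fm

I - IV - V/V - V6 - V/vi - vi

Ab: root Ab is the tonic; major triad there is I.
Db: major triad on Db = scale degree 4 → IV.
Bb: a major triad on Bb, the applied dominant of V → V/V.
Eb/G: major triad on Eb = scale degree 5 → V6.
C: a major triad on C, the applied dominant of vi → V/vi.
Fm has root F, degree 6 in Ab major, so vi.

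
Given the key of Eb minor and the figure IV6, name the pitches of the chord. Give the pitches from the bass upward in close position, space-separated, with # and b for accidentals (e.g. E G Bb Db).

C Eb Ab

Scale degree 4 in Eb minor is Ab; here the chord built on it is altered to a major triad. IV6 is the major subdominant, borrowed from the parallel major.
So the chord is Ab-C-Eb, a major triad.
The figured bass 6 indicates first inversion, placing the third (C) in the bass: C-Eb-Ab.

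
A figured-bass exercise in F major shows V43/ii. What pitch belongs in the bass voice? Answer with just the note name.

A

The applied chord V43/ii is rooted on D: D-F#-A-C.
The figure 43 means second inversion — the fifth is in the bass.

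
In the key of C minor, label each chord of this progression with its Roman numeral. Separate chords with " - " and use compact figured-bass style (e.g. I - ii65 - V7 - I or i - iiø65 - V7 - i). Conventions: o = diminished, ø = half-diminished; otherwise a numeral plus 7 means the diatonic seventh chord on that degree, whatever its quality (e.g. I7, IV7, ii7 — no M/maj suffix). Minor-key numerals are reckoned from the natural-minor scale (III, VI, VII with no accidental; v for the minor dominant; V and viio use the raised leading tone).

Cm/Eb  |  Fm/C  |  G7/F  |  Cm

i6 - iv64 - V42 - i

Cm/Eb: root C is the tonic; minor triad there is i6.
Fm/C: minor triad on F = scale degree 4 → iv64.
G7/F: dominant seventh chord on G = scale degree 5 → V42.
Cm: minor triad on C = scale degree 1 → i.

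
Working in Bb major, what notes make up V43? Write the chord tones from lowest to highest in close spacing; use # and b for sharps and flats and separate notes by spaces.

The numeral's case and figure indicate a dominant seventh chord. In Bb major its root, scale degree 5, is F.
Stacking thirds from F gives F-A-C-Eb.
With the 43 figure the chord is in second inversion; from the bass C upward in close position it reads C-Eb-F-A.

C Eb F A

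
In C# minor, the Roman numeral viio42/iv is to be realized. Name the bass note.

The applied chord viio42/iv is rooted on E#: E#-G#-B-D.
The figure 42 means third inversion — the seventh is in the bass.

D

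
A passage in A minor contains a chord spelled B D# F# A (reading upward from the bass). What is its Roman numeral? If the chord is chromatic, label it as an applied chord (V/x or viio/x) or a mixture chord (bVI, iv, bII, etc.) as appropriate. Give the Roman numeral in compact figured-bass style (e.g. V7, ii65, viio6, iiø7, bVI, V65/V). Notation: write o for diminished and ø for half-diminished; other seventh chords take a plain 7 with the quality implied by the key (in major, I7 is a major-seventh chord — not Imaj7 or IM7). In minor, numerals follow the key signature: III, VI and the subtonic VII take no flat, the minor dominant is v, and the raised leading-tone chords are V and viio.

V7/V

Stacked in thirds the chord is B-D#-F#-A: a dominant seventh chord on B.
B is not a diatonic chord root with this quality in A minor, but it lies a perfect fifth above E (V), so the chord functions as an applied dominant of V.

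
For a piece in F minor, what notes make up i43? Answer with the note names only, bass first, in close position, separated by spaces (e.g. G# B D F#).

C Eb F Ab

The numeral's case and figure indicate a minor seventh chord. In F minor its root, the tonic, is F.
Stacking thirds from F gives F-Ab-C-Eb.
With the 43 figure the chord is in second inversion; from the bass C upward in close position it reads C-Eb-F-Ab.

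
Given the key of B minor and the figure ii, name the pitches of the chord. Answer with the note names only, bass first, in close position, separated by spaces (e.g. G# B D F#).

ii is the minor supertonic, borrowed from the parallel major (the Dorian ii). In B minor that root is C#.
So the chord is C#-E-G#.

C# E G#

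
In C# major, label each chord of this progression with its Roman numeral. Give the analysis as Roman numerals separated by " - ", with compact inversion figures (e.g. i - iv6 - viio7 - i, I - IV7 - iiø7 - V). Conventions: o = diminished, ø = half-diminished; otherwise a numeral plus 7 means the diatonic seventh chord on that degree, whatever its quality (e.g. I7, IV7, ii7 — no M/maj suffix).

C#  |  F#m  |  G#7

I - iv - V7

C#: major triad on C# = scale degree 1 → I.
F#m: F# with this quality isn't in the key; it's iv, borrowed from the parallel minor.
G#7: dominant seventh chord on G# = scale degree 5 → V7.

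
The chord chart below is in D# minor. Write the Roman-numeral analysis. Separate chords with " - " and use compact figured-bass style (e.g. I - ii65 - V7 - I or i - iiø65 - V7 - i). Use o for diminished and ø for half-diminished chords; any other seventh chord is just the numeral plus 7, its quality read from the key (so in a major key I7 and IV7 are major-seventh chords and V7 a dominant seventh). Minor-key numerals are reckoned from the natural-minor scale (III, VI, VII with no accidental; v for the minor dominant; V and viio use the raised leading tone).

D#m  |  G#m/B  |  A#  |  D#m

i - iv6 - V - i

D#m: root D# is the tonic; minor triad there is i.
G#m/B has root G#, degree 4 in D# minor, so iv6.
A# has root A#, degree 5 in D# minor, so V.
D#m: root D# is the tonic; minor triad there is i.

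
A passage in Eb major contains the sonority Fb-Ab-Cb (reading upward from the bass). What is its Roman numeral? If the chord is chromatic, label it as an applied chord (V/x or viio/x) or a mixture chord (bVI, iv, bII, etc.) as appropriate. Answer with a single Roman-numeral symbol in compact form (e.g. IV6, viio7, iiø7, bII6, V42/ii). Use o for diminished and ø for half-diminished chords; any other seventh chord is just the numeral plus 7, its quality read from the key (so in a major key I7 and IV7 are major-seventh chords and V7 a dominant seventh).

The pitches Fb-Ab-Cb form a major triad rooted on Fb.
Fb is the lowered second degree of Eb major (diatonic 2 would be F). This is the Neapolitan chord — a major triad on the lowered second degree.

bII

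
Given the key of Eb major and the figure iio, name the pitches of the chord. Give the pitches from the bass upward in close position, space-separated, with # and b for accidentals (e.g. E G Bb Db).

iio is the diminished supertonic triad, borrowed from the parallel minor. In Eb major that root is F.
So the chord is F-Ab-Cb, a diminished triad.

F Ab Cb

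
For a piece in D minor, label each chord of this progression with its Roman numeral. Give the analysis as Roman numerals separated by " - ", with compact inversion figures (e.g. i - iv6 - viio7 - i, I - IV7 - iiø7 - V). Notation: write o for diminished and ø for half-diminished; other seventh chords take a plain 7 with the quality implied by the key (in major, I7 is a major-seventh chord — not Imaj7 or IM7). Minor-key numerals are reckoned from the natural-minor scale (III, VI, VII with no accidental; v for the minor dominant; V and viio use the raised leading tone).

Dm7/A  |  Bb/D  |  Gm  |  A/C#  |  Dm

i43 - VI6 - iv - V6 - i

Dm7/A: minor seventh chord on D = scale degree 1 → i43.
Bb/D has root Bb, degree 6 in D minor, so VI6.
Gm: root G is the subdominant; minor triad there is iv.
A/C#: root A is the dominant; major triad there is V6.
Dm has root D, degree 1 in D minor, so i.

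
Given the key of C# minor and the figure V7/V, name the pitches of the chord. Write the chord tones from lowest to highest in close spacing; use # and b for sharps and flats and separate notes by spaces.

The slash means an applied dominant: we want the dominant of V. In C# minor, V is G# major, and its dominant is built on D#.
Building a dominant seventh chord on D# gives D#-F##-A#-C#.

D# F## A# C#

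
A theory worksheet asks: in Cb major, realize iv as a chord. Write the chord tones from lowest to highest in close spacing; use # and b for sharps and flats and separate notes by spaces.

Fb Abb Cb

iv is the minor subdominant, borrowed from the parallel minor. In Cb major that root is Fb.
So the chord is Fb-Abb-Cb, a minor triad.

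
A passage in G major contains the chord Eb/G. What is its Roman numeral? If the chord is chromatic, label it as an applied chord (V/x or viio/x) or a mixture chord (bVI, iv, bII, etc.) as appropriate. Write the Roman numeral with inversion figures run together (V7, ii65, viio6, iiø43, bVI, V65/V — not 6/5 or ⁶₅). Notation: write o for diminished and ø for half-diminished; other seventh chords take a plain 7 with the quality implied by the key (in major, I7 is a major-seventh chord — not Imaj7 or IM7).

bVI6

The pitches Eb-G-Bb form a major triad rooted on Eb.
Eb is the lowered sixth degree of G major (diatonic 6 would be E). This is a major triad on the lowered sixth degree, borrowed from the parallel minor.
With G in the bass the chord is in first inversion, so the figured bass is 6.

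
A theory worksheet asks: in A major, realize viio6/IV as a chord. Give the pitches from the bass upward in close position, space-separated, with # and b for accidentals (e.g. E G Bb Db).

The slash marks an applied leading-tone chord: viio of IV. In A major, IV is D, so the leading tone to it is C#, a half step below.
Building a diminished triad on C# gives C#-E-G.
The figured bass 6 indicates first inversion, placing the third (E) in the bass: E-G-C#.

E G C#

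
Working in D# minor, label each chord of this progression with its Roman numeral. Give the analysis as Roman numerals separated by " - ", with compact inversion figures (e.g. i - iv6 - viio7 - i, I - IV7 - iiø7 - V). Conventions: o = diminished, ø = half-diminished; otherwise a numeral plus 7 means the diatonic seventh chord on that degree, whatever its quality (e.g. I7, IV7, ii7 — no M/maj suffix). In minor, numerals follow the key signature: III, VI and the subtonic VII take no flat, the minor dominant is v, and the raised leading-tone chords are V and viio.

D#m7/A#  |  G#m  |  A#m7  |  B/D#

i43 - iv - v7 - VI6

D#m7/A# has root D#, degree 1 in D# minor, so i43.
G#m has root G#, degree 4 in D# minor, so iv.
A#m7: root A# is the dominant; minor seventh chord there is v7.
B/D#: root B is the submediant; major triad there is VI6.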